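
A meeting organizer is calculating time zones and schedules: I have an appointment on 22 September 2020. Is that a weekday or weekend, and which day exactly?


Date: 2020-09-22
January 1, 2020 is a Wednesday
Day of year: 266
Offset from Jan 1: 265 days
265 mod 7 = 6
Result: Tuesday

Tuesday


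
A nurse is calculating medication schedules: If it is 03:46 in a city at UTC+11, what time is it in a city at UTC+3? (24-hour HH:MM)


Local time: 03:46 at UTC+11 (offset 11h)
Target zone: UTC+3 (offset 3h)
Difference: 3 - (11) = -8 hours
Calculation: 3 + (-8) = -5
Wraparound: (-5) mod 24 = 19
Result: 19:46

19:46


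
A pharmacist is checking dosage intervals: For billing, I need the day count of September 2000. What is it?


Month: September
Year: 2000
September is a 30-day month
Total: 30 days

30


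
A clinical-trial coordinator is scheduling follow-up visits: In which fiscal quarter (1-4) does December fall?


Month: December (month 12)
Q1: January-March (months 1-3)
Q2: April-June (months 4-6)
Q3: July-September (months 7-9)
Q4: October-December (months 10-12)
Month 12 falls in Q4

4


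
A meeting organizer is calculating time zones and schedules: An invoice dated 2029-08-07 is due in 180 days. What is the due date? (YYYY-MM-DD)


Start: 2029-08-07
Adding 180 days
Days remaining in August: 24
After August: 156 days still to add
September 2029: 30 days, 126 remaining
October 2029: 31 days, 95 remaining
November 2029: 30 days, 65 remaining
December 2029: 31 days, 34 remaining
Result: 2030-02-03

2030-02-03


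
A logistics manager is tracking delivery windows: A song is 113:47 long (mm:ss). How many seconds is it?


Minutes: 113
Extra seconds: 47
Seconds per minute: 60
Minutes to seconds: 113 x 60 = 6780
Total: 6780 + 47 = 6827

6827


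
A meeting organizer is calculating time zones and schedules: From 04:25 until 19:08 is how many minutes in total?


Start time: 04:25 = 265 minutes from midnight
End time: 19:08 = 1148 minutes from midnight
Difference: 1148 - 265 = 883 minutes
That is 14 hours and 43 minutes

883


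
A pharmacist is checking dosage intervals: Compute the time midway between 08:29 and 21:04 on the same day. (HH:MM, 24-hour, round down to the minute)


Start time: 08:29 = 509 minutes from midnight
End time: 21:04 = 1264 minutes from midnight
Sum: 509 + 1264 = 1773
Midpoint: 1773 / 2 = 886 minutes
Convert: 886 / 60 = 14 hours, 46 minutes
Result: 14:46

14:46


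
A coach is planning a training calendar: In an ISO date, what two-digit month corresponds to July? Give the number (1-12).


Calendar month order:
6. June
7. July <--
8. August
July is month number 7

7


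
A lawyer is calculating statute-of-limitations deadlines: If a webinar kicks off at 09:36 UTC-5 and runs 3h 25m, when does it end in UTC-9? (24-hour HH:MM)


Start: 09:36 in UTC-5
Step 1 - add duration:
  minutes: 36 + 25 = 61 (carry 1h)
  hours: 9 + 3 + 1 = 13
  end in UTC-5: 13:01
Step 2 - convert UTC-5 -> UTC-9:
  offset difference: -9 - (-5) = -4 hours
  13 + (-4) = 9 -> mod 24 = 9
Result: 09:01 in UTC-9

09:01


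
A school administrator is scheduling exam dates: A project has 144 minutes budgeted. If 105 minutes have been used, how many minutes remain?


Total budget: 144 minutes
Time used: 105 minutes
Remaining: 144 - 105 = 39 minutes
Percent used: 72.9%
Percent remaining: 27.1%

39


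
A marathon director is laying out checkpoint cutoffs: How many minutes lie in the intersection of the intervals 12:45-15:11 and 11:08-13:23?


Interval A: [765, 911] minutes from midnight
Interval B: [668, 803] minutes from midnight
Overlap start = max(765, 668) = 765
Overlap end = min(911, 803) = 803
Overlap = 803 - 765 = 38 minutes

38


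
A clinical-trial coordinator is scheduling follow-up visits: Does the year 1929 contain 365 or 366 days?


Year: 1929
Check leap year rules:
Divisible by 4? No
1929 is not a leap year
Days: 365

365


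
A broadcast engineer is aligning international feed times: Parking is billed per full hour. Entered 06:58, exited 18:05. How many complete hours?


Start: 06:58
End: 18:05
Hour difference: 18 - 6 = 12 hours
Minute difference: 5 - 58 = -53 minutes
Total minutes: 667
Complete hours: 667 / 60 = 11 (remainder 7)

11


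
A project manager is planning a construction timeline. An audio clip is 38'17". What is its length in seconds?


Minutes: 38
Seconds: 17
Convert minutes to seconds: 38 x 60 = 2280
Add remaining seconds: 2280 + 17 = 2297

2297


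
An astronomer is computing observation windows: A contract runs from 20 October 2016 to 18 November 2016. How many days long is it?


Start date: 2016-10-20
End date: 2016-11-18
Oct 2016: +12 days
Nov 2016: +17 days
Total: 29 days

29


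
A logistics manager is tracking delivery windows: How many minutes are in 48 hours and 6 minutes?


Hours: 48
Extra minutes: 6
Minutes per hour: 60
Hours to minutes: 48 x 60 = 2880
Total: 2880 + 6 = 2886

2886


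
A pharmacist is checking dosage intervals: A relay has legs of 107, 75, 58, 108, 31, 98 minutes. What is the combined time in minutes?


Durations: 107, 75, 58, 108, 31, 98
Running sum: 107
+ 75 = 182
+ 58 = 240
+ 108 = 348
+ 31 = 379
+ 98 = 477
Total duration: 477 minutes
That is 7 hours and 57 minutes

477


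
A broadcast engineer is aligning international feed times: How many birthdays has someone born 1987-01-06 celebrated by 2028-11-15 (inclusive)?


Birth: 1987-01-06
Reference: 2028-11-15
Year difference: 2028 - 1987 = 41
Has birthday (01-06) occurred by 11-15? Yes
Age in full years: 41

41


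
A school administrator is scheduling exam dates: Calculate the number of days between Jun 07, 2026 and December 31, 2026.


Start: June 07, 2026
End: December 31, 2026
Days left in June: 23
July: 31
August: 31
September: 30
October: 31
... plus remaining months
Sum of remaining months: 184
Total: 23 + 184 = 207

207


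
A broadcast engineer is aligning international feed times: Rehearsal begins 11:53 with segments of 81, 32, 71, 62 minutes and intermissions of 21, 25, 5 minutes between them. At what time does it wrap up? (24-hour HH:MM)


Start: 11:53 = 713 min from midnight
  after task 1 (81 min): 13:14
  after break (21 min): 13:35
  after task 2 (32 min): 14:07
  after break (25 min): 14:32
  after task 3 (71 min): 15:43
  after break (5 min): 15:48
  after task 4 (62 min): 16:50
Total elapsed: 297 minutes
End time: 16:50

16:50


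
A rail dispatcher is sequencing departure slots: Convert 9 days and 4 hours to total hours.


Days: 9
Extra hours: 4
Hours per day: 24
Days to hours: 9 x 24 = 216
Total: 216 + 4 = 220

220


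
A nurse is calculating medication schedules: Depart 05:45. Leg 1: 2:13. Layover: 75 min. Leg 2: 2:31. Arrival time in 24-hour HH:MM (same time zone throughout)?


Depart: 05:45
Leg 1: +133 min -> 07:58
Layover: +75 min -> 09:13
Leg 2: +151 min -> 11:44
Total travel: 359 minutes = 5h 59m
Arrival: 11:44

11:44


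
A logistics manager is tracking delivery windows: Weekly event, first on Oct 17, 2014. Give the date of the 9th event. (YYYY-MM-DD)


First occurrence: 2014-10-17 (occurrence 1)
Each occurrence is 7 days after the previous.
Occurrence 9 is 8 weeks after the first.
8 weeks = 56 days
2014-10-17 + 56 days = 2014-12-12

2014-12-12


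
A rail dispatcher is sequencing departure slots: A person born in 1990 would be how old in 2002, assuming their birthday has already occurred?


Birth year: 1990
Current year: 2002
Age = current year - birth year
Age = 2002 - 1990 = 12

12


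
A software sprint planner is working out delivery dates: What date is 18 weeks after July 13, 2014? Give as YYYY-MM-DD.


Start: 2014-07-13
Weeks to add: 18
Convert to days: 18 x 7 = 126 days
Add 126 days to 2014-07-13
Result: 2014-11-16

2014-11-16


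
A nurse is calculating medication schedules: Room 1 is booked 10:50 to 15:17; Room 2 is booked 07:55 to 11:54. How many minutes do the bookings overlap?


Interval A: [650, 917] minutes from midnight
Interval B: [475, 714] minutes from midnight
Overlap start = max(650, 475) = 650
Overlap end = min(917, 714) = 714
Overlap = 714 - 650 = 64 minutes

64


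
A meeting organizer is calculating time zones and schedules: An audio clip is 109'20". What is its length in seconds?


Minutes: 109
Seconds: 20
Convert minutes to seconds: 109 x 60 = 6540
Add remaining seconds: 6540 + 20 = 6560

6560


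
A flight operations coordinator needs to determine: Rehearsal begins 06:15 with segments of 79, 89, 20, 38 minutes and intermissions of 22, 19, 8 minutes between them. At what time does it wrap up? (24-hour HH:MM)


Start: 06:15 = 375 min from midnight
  after task 1 (79 min): 07:34
  after break (22 min): 07:56
  after task 2 (89 min): 09:25
  after break (19 min): 09:44
  after task 3 (20 min): 10:04
  after break (8 min): 10:12
  after task 4 (38 min): 10:50
Total elapsed: 275 minutes
End time: 10:50

10:50


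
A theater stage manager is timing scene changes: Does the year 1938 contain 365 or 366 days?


Year: 1938
Check leap year rules:
Divisible by 4? No
1938 is not a leap year
Days: 365

365


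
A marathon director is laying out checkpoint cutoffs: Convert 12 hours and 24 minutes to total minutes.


Hours: 12
Extra minutes: 24
Minutes per hour: 60
Hours to minutes: 12 x 60 = 720
Total: 720 + 24 = 744

744


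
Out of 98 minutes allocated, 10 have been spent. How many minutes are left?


Total budget: 98 minutes
Time used: 10 minutes
Remaining: 98 - 10 = 88 minutes
Percent used: 10.2%
Percent remaining: 89.8%

88


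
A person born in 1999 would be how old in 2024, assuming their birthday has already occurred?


Birth year: 1999
Current year: 2024
Age = current year - birth year
Age = 2024 - 1999 = 25

25


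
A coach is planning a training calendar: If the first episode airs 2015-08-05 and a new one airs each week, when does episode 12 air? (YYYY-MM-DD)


First occurrence: 2015-08-05 (occurrence 1)
Each occurrence is 7 days after the previous.
Occurrence 12 is 11 weeks after the first.
11 weeks = 77 days
2015-08-05 + 77 days = 2015-10-21

2015-10-21


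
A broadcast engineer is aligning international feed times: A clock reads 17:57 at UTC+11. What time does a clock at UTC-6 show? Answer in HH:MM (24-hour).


Local time: 17:57 at UTC+11 (offset 11h)
Target zone: UTC-6 (offset -6h)
Difference: -6 - (11) = -17 hours
Calculation: 17 + (-17) = 0
Result: 00:57

00:57


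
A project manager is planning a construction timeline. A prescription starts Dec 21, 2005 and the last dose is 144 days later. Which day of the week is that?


Start: 2005-12-21 (Wednesday)
Step 1 - find target date: add 144 days
  2005-12-21 + 144 days = 2006-05-14
Step 2 - day of week:
  144 mod 7 = 4
  Wednesday + 4 days -> Sunday
Result: Sunday (2006-05-14)

Sunday


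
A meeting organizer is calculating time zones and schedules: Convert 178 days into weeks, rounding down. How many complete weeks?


Total days: 178
Days per week: 7
Division: 178 / 7 = 25 remainder 3
Complete weeks: 25
Remaining days: 3

25


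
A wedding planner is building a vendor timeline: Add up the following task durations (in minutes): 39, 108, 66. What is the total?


Durations: 39, 108, 66
Running sum: 39
+ 108 = 147
+ 66 = 213
Total duration: 213 minutes
That is 3 hours and 33 minutes

213


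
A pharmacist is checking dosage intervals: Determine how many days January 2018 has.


Month: January
Year: 2018
January is a 31-day month
Total: 31 days

31


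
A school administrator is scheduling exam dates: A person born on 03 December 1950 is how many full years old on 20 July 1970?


Birth: 1950-12-03
Reference: 1970-07-20
Year difference: 1970 - 1950 = 20
Has birthday (12-03) occurred by 07-20? No
Birthday not yet reached this year -> subtract 1
Age in full years: 19

19


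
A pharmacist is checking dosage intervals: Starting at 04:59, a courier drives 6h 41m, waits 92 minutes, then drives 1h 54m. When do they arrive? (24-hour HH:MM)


Depart: 04:59
Leg 1: +401 min -> 11:40
Layover: +92 min -> 13:12
Leg 2: +114 min -> 15:06
Total travel: 607 minutes = 10h 7m
Arrival: 15:06

15:06


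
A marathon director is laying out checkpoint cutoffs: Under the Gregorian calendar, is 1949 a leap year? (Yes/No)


Year: 1949
Divisible by 4? 1949 / 4 = 487.25 -> No
Not divisible by 4, so NOT a leap year

No


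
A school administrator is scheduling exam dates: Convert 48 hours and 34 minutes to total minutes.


Hours: 48
Minutes: 34
Convert hours to minutes: 48 x 60 = 2880
Add remaining minutes: 2880 + 34 = 2914

2914


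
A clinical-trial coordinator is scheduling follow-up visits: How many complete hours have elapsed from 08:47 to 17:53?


Start: 08:47
End: 17:53
Hour difference: 17 - 8 = 9 hours
Minute difference: 53 - 47 = 6 minutes
Total minutes: 546
Complete hours: 546 / 60 = 9 (remainder 6)

9


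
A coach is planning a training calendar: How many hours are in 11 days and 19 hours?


Days: 11
Extra hours: 19
Hours per day: 24
Days to hours: 11 x 24 = 264
Total: 264 + 19 = 283

283


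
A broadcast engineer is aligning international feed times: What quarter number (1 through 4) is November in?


Month: November (month 11)
Q1: January-March (months 1-3)
Q2: April-June (months 4-6)
Q3: July-September (months 7-9)
Q4: October-December (months 10-12)
Month 11 falls in Q4

4


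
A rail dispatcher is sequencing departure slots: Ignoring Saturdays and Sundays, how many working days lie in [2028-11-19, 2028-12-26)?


Start: 2028-11-19 (Sunday)
End (exclusive): 2028-12-26 (Tuesday)
Total calendar days: 37
Full weeks: 37 // 7 = 5 -> 25 weekdays
Remaining 2 days starting on Sunday:
  Sun(-), Mon(w) -> 1 weekdays
Total business days: 25 + 1 = 26

26


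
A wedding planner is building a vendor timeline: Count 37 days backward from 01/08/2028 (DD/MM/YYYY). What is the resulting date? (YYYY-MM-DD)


Start: 2028-08-01
Subtracting 37 days
Days already passed in August: 1
After going back through August: 36 more days to subtract
July 2028: 31 days, 5 remaining
June 2028 has 30 days, need 5
Result: 2028-06-25

2028-06-25


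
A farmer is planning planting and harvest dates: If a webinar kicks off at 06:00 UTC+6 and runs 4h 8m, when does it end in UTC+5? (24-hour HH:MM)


Start: 06:00 in UTC+6
Step 1 - add duration:
  minutes: 0 + 8 = 8
  hours: 6 + 4 + 0 = 10
  end in UTC+6: 10:08
Step 2 - convert UTC+6 -> UTC+5:
  offset difference: 5 - (6) = -1 hours
  10 + (-1) = 9 -> mod 24 = 9
Result: 09:08 in UTC+5

09:08


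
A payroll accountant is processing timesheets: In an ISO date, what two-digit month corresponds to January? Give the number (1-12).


Calendar month order:
1. January <--
2. February
January is month number 1

1


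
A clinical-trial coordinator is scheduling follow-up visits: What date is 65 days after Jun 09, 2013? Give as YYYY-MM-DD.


Start: 2013-06-09
Adding 65 days
Days remaining in June: 21
After June: 44 days still to add
July 2013: 31 days, 13 remaining
August 2013 has 31 days, need 13
Result: 2013-08-13

2013-08-13


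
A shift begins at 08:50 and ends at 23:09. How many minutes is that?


Start time: 08:50 = 530 minutes from midnight
End time: 23:09 = 1389 minutes from midnight
Difference: 1389 - 530 = 859 minutes
That is 14 hours and 19 minutes

859


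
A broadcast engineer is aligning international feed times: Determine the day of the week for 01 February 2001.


Date: 2001-02-01
January 1, 2001 is a Monday
Day of year: 32
Offset from Jan 1: 31 days
31 mod 7 = 3
Result: Thursday

Thursday


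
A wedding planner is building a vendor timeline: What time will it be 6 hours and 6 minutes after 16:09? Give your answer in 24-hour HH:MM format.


Start time: 16:09
Adding: 6 hours 6 minutes
Minutes: 9 + 6 = 15
Hours: 16 + 6 + 0 = 22
Result: 22:15

22:15


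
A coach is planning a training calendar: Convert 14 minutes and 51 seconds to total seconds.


Minutes: 14
Extra seconds: 51
Seconds per minute: 60
Minutes to seconds: 14 x 60 = 840
Total: 840 + 51 = 891

891


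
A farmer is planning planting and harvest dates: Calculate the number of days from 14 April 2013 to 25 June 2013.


Start date: 2013-04-14
End date: 2013-06-25
Apr 2013: +17 days
May 2013: +31 days
Jun 2013: +24 days
Total: 72 days

72


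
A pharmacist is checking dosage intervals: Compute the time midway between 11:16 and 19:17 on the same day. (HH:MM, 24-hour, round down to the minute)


Start time: 11:16 = 676 minutes from midnight
End time: 19:17 = 1157 minutes from midnight
Sum: 676 + 1157 = 1833
Midpoint: 1833 / 2 = 916 minutes
Convert: 916 / 60 = 15 hours, 16 minutes
Result: 15:16

15:16


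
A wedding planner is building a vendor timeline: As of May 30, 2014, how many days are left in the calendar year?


Start: May 30, 2014
End: December 31, 2014
Days left in May: 1
June: 30
July: 31
August: 31
September: 30
... plus remaining months
Sum of remaining months: 214
Total: 1 + 214 = 215

215


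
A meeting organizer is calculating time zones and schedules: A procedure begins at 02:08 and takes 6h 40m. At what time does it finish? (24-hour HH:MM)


Start time: 02:08
Adding: 6 hours 40 minutes
Minutes: 8 + 40 = 48
Hours: 2 + 6 + 0 = 8
Result: 08:48

08:48


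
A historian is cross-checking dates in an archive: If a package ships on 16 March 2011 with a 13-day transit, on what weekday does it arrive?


Start: 2011-03-16 (Wednesday)
Step 1 - find target date: add 13 days
  2011-03-16 + 13 days = 2011-03-29
Step 2 - day of week:
  13 mod 7 = 6
  Wednesday + 6 days -> Tuesday
Result: Tuesday (2011-03-29)

Tuesday


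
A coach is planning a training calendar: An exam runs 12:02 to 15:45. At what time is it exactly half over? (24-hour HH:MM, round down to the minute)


Start time: 12:02 = 722 minutes from midnight
End time: 15:45 = 945 minutes from midnight
Sum: 722 + 945 = 1667
Midpoint: 1667 / 2 = 833 minutes
Convert: 833 / 60 = 13 hours, 53 minutes
Result: 13:53

13:53


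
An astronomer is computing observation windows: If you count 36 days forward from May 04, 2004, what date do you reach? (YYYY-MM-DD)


Start: 2004-05-04
Adding 36 days
Days remaining in May: 27
After May: 9 days still to add
June 2004 has 30 days, need 9
Result: 2004-06-09

2004-06-09


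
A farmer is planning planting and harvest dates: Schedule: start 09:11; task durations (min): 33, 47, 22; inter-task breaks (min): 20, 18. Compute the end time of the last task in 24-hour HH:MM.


Start: 09:11 = 551 min from midnight
  after task 1 (33 min): 09:44
  after break (20 min): 10:04
  after task 2 (47 min): 10:51
  after break (18 min): 11:09
  after task 3 (22 min): 11:31
Total elapsed: 140 minutes
End time: 11:31

11:31


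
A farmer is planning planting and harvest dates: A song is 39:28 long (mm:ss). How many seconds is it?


Minutes: 39
Extra seconds: 28
Seconds per minute: 60
Minutes to seconds: 39 x 60 = 2340
Total: 2340 + 28 = 2368

2368


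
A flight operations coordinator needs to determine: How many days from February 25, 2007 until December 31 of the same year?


Start: February 25, 2007
End: December 31, 2007
Days left in February: 3
March: 31
April: 30
May: 31
June: 30
... plus remaining months
Sum of remaining months: 306
Total: 3 + 306 = 309

309


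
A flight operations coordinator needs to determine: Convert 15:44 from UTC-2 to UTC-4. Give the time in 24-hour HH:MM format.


Local time: 15:44 at UTC-2 (offset -2h)
Target zone: UTC-4 (offset -4h)
Difference: -4 - (-2) = -2 hours
Calculation: 15 + (-2) = 13
Result: 13:44

13:44


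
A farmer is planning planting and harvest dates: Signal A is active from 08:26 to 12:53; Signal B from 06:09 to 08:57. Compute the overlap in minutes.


Interval A: [506, 773] minutes from midnight
Interval B: [369, 537] minutes from midnight
Overlap start = max(506, 369) = 506
Overlap end = min(773, 537) = 537
Overlap = 537 - 506 = 31 minutes

31


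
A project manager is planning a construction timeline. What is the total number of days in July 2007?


Month: July
Year: 2007
July is a 31-day month
Total: 31 days

31


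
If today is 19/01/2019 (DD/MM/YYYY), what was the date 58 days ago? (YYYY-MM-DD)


Start: 2019-01-19
Subtracting 58 days
Days already passed in January: 19
After going back through January: 39 more days to subtract
December 2018: 31 days, 8 remaining
November 2018 has 30 days, need 8
Result: 2018-11-22

2018-11-22


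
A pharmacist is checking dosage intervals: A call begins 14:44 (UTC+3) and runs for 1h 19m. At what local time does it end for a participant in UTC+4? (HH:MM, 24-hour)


Start: 14:44 in UTC+3
Step 1 - add duration:
  minutes: 44 + 19 = 63 (carry 1h)
  hours: 14 + 1 + 1 = 16
  end in UTC+3: 16:03
Step 2 - convert UTC+3 -> UTC+4:
  offset difference: 4 - (3) = 1 hours
  16 + (1) = 17 -> mod 24 = 17
Result: 17:03 in UTC+4

17:03


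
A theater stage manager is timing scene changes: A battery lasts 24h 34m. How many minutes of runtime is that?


Hours: 24
Extra minutes: 34
Minutes per hour: 60
Hours to minutes: 24 x 60 = 1440
Total: 1440 + 34 = 1474

1474


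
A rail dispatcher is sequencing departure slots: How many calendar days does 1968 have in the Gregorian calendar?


Year: 1968
Check leap year rules:
Divisible by 4? Yes
Divisible by 100? No
1968 is a leap year
Days: 366

366


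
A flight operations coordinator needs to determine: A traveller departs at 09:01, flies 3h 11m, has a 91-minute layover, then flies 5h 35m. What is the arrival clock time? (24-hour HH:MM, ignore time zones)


Depart: 09:01
Leg 1: +191 min -> 12:12
Layover: +91 min -> 13:43
Leg 2: +335 min -> 19:18
Total travel: 617 minutes = 10h 17m
Arrival: 19:18

19:18


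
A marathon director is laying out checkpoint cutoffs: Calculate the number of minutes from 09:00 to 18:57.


Start time: 09:00 = 540 minutes from midnight
End time: 18:57 = 1137 minutes from midnight
Difference: 1137 - 540 = 597 minutes
That is 9 hours and 57 minutes

597


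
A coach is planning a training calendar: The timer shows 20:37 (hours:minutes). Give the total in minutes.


Hours: 20
Minutes: 37
Convert hours to minutes: 20 x 60 = 1200
Add remaining minutes: 1200 + 37 = 1237

1237


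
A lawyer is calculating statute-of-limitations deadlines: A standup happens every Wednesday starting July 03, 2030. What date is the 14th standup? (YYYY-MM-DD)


First occurrence: 2030-07-03 (occurrence 1)
Each occurrence is 7 days after the previous.
Occurrence 14 is 13 weeks after the first.
13 weeks = 91 days
2030-07-03 + 91 days = 2030-10-02

2030-10-02


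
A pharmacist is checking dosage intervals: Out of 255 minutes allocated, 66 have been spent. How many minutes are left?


Total budget: 255 minutes
Time used: 66 minutes
Remaining: 255 - 66 = 189 minutes
Percent used: 25.9%
Percent remaining: 74.1%

189


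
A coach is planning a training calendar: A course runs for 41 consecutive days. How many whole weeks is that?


Total days: 41
Days per week: 7
Division: 41 / 7 = 5 remainder 6
Complete weeks: 5
Remaining days: 6

5


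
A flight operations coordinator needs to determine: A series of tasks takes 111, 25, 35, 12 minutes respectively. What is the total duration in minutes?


Durations: 111, 25, 35, 12
Running sum: 111
+ 25 = 136
+ 35 = 171
+ 12 = 183
Total duration: 183 minutes
That is 3 hours and 3 minutes

183


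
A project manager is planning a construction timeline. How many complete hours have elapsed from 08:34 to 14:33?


Start: 08:34
End: 14:33
Hour difference: 14 - 8 = 6 hours
Minute difference: 33 - 34 = -1 minutes
Total minutes: 359
Complete hours: 359 / 60 = 5 (remainder 59)

5


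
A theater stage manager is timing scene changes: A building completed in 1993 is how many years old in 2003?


Birth year: 1993
Current year: 2003
Age = current year - birth year
Age = 2003 - 1993 = 10

10


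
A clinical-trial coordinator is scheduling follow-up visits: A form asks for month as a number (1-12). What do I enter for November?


Calendar month order:
10. October
11. November <--
12. December
November is month number 11

11


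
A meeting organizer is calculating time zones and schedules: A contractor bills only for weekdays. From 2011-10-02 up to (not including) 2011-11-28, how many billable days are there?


Start: 2011-10-02 (Sunday)
End (exclusive): 2011-11-28 (Monday)
Total calendar days: 57
Full weeks: 57 // 7 = 8 -> 40 weekdays
Remaining 1 days starting on Sunday:
  Sun(-) -> 0 weekdays
Total business days: 40 + 0 = 40

40


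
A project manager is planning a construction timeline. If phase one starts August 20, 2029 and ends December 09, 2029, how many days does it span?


Start date: 2029-08-20
End date: 2029-12-09
Aug 2029: +12 days
Sep 2029: +30 days
Oct 2029: +31 days
Nov 2029: +30 days
Dec 2029: +8 days
Total: 111 days

111


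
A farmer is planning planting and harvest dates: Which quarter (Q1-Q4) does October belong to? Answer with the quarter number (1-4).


Month: October (month 10)
Q1: January-March (months 1-3)
Q2: April-June (months 4-6)
Q3: July-September (months 7-9)
Q4: October-December (months 10-12)
Month 10 falls in Q4

4


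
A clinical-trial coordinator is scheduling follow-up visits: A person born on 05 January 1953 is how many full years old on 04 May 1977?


Birth: 1953-01-05
Reference: 1977-05-04
Year difference: 1977 - 1953 = 24
Has birthday (01-05) occurred by 05-04? Yes
Age in full years: 24

24


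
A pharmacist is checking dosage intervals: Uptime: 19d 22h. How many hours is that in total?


Days: 19
Extra hours: 22
Hours per day: 24
Days to hours: 19 x 24 = 456
Total: 456 + 22 = 478

478


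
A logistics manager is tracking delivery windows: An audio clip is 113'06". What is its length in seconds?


Minutes: 113
Seconds: 6
Convert minutes to seconds: 113 x 60 = 6780
Add remaining seconds: 6780 + 6 = 6786

6786


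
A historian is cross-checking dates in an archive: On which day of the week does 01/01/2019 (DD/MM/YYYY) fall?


Date: 2019-01-01
January 1, 2019 is a Tuesday
Day of year: 1
Offset from Jan 1: 0 days
0 mod 7 = 0
Result: Tuesday

Tuesday


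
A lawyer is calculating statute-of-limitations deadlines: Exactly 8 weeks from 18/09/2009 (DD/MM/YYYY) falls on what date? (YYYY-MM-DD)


Start: 2009-09-18
Weeks to add: 8
Convert to days: 8 x 7 = 56 days
Add 56 days to 2009-09-18
Result: 2009-11-13

2009-11-13


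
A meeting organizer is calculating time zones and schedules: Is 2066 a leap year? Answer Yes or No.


Year: 2066
Divisible by 4? 2066 / 4 = 516.5 -> No
Not divisible by 4, so NOT a leap year

No


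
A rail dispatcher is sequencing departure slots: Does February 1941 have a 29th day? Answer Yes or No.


Year: 1941
Divisible by 4? 1941 / 4 = 485.25 -> No
Not divisible by 4, so NOT a leap year

No


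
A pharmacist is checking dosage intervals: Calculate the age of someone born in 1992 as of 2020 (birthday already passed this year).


Birth year: 1992
Current year: 2020
Age = current year - birth year
Age = 2020 - 1992 = 28

28


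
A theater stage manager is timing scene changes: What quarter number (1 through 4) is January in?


Month: January (month 1)
Q1: January-March (months 1-3)
Q2: April-June (months 4-6)
Q3: July-September (months 7-9)
Q4: October-December (months 10-12)
Month 1 falls in Q1

1


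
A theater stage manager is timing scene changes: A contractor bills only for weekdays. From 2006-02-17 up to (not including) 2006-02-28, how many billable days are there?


Start: 2006-02-17 (Friday)
End (exclusive): 2006-02-28 (Tuesday)
Total calendar days: 11
Full weeks: 11 // 7 = 1 -> 5 weekdays
Remaining 4 days starting on Friday:
  Fri(w), Sat(-), Sun(-), Mon(w) -> 2 weekdays
Total business days: 5 + 2 = 7

7


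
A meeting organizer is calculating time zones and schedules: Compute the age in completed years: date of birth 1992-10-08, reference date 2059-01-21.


Birth: 1992-10-08
Reference: 2059-01-21
Year difference: 2059 - 1992 = 67
Has birthday (10-08) occurred by 01-21? No
Birthday not yet reached this year -> subtract 1
Age in full years: 66

66


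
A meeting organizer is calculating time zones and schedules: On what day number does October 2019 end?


Month: October
Year: 2019
October is a 31-day month
Total: 31 days

31


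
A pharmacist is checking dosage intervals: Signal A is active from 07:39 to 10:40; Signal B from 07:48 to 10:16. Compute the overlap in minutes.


Interval A: [459, 640] minutes from midnight
Interval B: [468, 616] minutes from midnight
Overlap start = max(459, 468) = 468
Overlap end = min(640, 616) = 616
Overlap = 616 - 468 = 148 minutes

148


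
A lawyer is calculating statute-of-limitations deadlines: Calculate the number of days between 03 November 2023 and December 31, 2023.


Start: November 03, 2023
End: December 31, 2023
Days left in November: 27
December: 31
Sum of remaining months: 31
Total: 27 + 31 = 58

58


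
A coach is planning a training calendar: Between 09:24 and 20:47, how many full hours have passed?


Start: 09:24
End: 20:47
Hour difference: 20 - 9 = 11 hours
Minute difference: 47 - 24 = 23 minutes
Total minutes: 683
Complete hours: 683 / 60 = 11 (remainder 23)

11


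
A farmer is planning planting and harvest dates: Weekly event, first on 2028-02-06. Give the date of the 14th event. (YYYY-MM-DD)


First occurrence: 2028-02-06 (occurrence 1)
Each occurrence is 7 days after the previous.
Occurrence 14 is 13 weeks after the first.
13 weeks = 91 days
2028-02-06 + 91 days = 2028-05-07

2028-05-07


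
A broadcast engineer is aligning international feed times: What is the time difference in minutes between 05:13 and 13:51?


Start time: 05:13 = 313 minutes from midnight
End time: 13:51 = 831 minutes from midnight
Difference: 831 - 313 = 518 minutes
That is 8 hours and 38 minutes

518


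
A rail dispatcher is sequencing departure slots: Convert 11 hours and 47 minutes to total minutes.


Hours: 11
Extra minutes: 47
Minutes per hour: 60
Hours to minutes: 11 x 60 = 660
Total: 660 + 47 = 707

707


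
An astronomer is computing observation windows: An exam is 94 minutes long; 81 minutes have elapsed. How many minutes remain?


Total budget: 94 minutes
Time used: 81 minutes
Remaining: 94 - 81 = 13 minutes
Percent used: 86.2%
Percent remaining: 13.8%

13


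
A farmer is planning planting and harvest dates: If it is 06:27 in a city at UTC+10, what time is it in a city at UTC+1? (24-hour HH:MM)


Local time: 06:27 at UTC+10 (offset 10h)
Target zone: UTC+1 (offset 1h)
Difference: 1 - (10) = -9 hours
Calculation: 6 + (-9) = -3
Wraparound: (-3) mod 24 = 21
Result: 21:27

21:27


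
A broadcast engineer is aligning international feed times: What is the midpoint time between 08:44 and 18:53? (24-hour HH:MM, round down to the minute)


Start time: 08:44 = 524 minutes from midnight
End time: 18:53 = 1133 minutes from midnight
Sum: 524 + 1133 = 1657
Midpoint: 1657 / 2 = 828 minutes
Convert: 828 / 60 = 13 hours, 48 minutes
Result: 13:48

13:48


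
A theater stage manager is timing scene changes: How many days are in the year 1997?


Year: 1997
Check leap year rules:
Divisible by 4? No
1997 is not a leap year
Days: 365

365


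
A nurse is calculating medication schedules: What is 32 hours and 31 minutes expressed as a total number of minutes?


Hours: 32
Minutes: 31
Convert hours to minutes: 32 x 60 = 1920
Add remaining minutes: 1920 + 31 = 1951

1951


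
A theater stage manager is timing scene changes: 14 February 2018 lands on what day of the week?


Date: 2018-02-14
January 1, 2018 is a Monday
Day of year: 45
Offset from Jan 1: 44 days
44 mod 7 = 2
Result: Wednesday

Wednesday


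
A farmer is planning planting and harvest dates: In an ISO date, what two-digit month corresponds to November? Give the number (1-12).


Calendar month order:
10. October
11. November <--
12. December
November is month number 11

11


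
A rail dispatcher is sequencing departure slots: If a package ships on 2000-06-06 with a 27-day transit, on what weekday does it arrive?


Start: 2000-06-06 (Tuesday)
Step 1 - find target date: add 27 days
  2000-06-06 + 27 days = 2000-07-03
Step 2 - day of week:
  27 mod 7 = 6
  Tuesday + 6 days -> Monday
Result: Monday (2000-07-03)

Monday


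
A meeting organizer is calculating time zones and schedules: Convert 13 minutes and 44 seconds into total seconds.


Minutes: 13
Seconds: 44
Convert minutes to seconds: 13 x 60 = 780
Add remaining seconds: 780 + 44 = 824

824


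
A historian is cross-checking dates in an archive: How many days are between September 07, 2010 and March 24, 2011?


Start date: 2010-09-07
End date: 2011-03-24
Sep 2010: +24 days
Oct 2010: +31 days
Nov 2010: +30 days
... (4 more months)
Total: 198 days

198


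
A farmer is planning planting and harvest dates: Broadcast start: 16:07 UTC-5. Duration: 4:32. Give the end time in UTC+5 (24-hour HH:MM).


Start: 16:07 in UTC-5
Step 1 - add duration:
  minutes: 7 + 32 = 39
  hours: 16 + 4 + 0 = 20
  end in UTC-5: 20:39
Step 2 - convert UTC-5 -> UTC+5:
  offset difference: 5 - (-5) = 10 hours
  20 + (10) = 30 -> mod 24 = 6
Result: 06:39 in UTC+5

06:39


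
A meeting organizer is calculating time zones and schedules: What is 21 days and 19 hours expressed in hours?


Days: 21
Extra hours: 19
Hours per day: 24
Days to hours: 21 x 24 = 504
Total: 504 + 19 = 523

523


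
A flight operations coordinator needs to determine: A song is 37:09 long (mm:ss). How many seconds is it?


Minutes: 37
Extra seconds: 9
Seconds per minute: 60
Minutes to seconds: 37 x 60 = 2220
Total: 2220 + 9 = 2229

2229


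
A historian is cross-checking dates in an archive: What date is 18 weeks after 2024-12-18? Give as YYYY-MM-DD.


Start: 2024-12-18
Weeks to add: 18
Convert to days: 18 x 7 = 126 days
Add 126 days to 2024-12-18
Result: 2025-04-23

2025-04-23


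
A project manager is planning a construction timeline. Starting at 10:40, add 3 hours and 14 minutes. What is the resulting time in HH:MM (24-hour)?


Start time: 10:40
Adding: 3 hours 14 minutes
Minutes: 40 + 14 = 54
Hours: 10 + 3 + 0 = 13
Result: 13:54

13:54


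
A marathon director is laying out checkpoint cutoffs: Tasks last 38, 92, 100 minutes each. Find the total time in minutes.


Durations: 38, 92, 100
Running sum: 38
+ 92 = 130
+ 100 = 230
Total duration: 230 minutes
That is 3 hours and 50 minutes

230


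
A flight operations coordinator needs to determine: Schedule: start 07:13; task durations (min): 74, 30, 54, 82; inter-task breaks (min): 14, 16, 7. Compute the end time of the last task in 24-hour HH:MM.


Start: 07:13 = 433 min from midnight
  after task 1 (74 min): 08:27
  after break (14 min): 08:41
  after task 2 (30 min): 09:11
  after break (16 min): 09:27
  after task 3 (54 min): 10:21
  after break (7 min): 10:28
  after task 4 (82 min): 11:50
Total elapsed: 277 minutes
End time: 11:50

11:50


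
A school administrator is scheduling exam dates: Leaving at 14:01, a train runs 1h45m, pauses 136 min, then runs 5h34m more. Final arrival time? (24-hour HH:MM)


Depart: 14:01
Leg 1: +105 min -> 15:46
Layover: +136 min -> 18:02
Leg 2: +334 min -> 23:36
Total travel: 575 minutes = 9h 35m
Arrival: 23:36

23:36


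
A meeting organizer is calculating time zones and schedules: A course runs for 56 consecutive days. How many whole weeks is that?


Total days: 56
Days per week: 7
Division: 56 / 7 = 8 remainder 0
Complete weeks: 8
Remaining days: 0

8


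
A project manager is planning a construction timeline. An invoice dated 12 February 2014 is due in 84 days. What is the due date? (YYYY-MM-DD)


Start: 2014-02-12
Adding 84 days
Days remaining in February: 16
After February: 68 days still to add
March 2014: 31 days, 37 remaining
April 2014: 30 days, 7 remaining
May 2014 has 31 days, need 7
Result: 2014-05-07

2014-05-07


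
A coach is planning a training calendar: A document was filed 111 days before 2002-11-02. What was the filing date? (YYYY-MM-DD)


Start: 2002-11-02
Subtracting 111 days
Days already passed in November: 2
After going back through November: 109 more days to subtract
October 2002: 31 days, 78 remaining
September 2002: 30 days, 48 remaining
August 2002: 31 days, 17 remaining
July 2002 has 31 days, need 17
Result: 2002-07-14

2002-07-14


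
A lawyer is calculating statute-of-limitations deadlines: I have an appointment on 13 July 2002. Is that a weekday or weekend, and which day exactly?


Date: 2002-07-13
January 1, 2002 is a Tuesday
Day of year: 194
Offset from Jan 1: 193 days
193 mod 7 = 4
Result: Saturday

Saturday


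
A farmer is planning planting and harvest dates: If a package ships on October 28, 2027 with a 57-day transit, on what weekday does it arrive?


Start: 2027-10-28 (Thursday)
Step 1 - find target date: add 57 days
  2027-10-28 + 57 days = 2027-12-24
Step 2 - day of week:
  57 mod 7 = 1
  Thursday + 1 days -> Friday
Result: Friday (2027-12-24)

Friday


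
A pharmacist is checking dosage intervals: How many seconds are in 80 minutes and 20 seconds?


Minutes: 80
Extra seconds: 20
Seconds per minute: 60
Minutes to seconds: 80 x 60 = 4800
Total: 4800 + 20 = 4820

4820


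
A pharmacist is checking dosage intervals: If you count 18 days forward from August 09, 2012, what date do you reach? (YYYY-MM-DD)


Start: 2012-08-09
Adding 18 days
Days remaining in August: 22
Result: 2012-08-27

2012-08-27


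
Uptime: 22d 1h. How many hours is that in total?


Days: 22
Extra hours: 1
Hours per day: 24
Days to hours: 22 x 24 = 528
Total: 528 + 1 = 529

529


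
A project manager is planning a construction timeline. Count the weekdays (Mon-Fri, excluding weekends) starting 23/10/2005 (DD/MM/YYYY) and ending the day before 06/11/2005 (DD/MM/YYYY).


Start: 2005-10-23 (Sunday)
End (exclusive): 2005-11-06 (Sunday)
Total calendar days: 14
Full weeks: 14 // 7 = 2 -> 10 weekdays
Remaining 0 days starting on Sunday:
Total business days: 10 + 0 = 10

10


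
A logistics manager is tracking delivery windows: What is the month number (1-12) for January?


Calendar month order:
1. January <--
2. February
January is month number 1

1


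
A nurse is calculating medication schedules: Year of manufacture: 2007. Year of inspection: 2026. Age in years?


Birth year: 2007
Current year: 2026
Age = current year - birth year
Age = 2026 - 2007 = 19

19


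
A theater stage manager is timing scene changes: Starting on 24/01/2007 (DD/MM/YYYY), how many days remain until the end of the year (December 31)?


Start: January 24, 2007
End: December 31, 2007
Days left in January: 7
February: 28
March: 31
April: 30
May: 31
... plus remaining months
Sum of remaining months: 334
Total: 7 + 334 = 341

341


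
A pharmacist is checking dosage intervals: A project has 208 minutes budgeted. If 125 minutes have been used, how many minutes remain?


Total budget: 208 minutes
Time used: 125 minutes
Remaining: 208 - 125 = 83 minutes
Percent used: 60.1%
Percent remaining: 39.9%

83


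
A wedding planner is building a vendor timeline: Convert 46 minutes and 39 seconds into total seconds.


Minutes: 46
Seconds: 39
Convert minutes to seconds: 46 x 60 = 2760
Add remaining seconds: 2760 + 39 = 2799

2799


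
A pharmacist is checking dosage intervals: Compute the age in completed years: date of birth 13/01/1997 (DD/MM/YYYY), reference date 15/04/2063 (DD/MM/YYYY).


Birth: 1997-01-13
Reference: 2063-04-15
Year difference: 2063 - 1997 = 66
Has birthday (01-13) occurred by 04-15? Yes
Age in full years: 66

66


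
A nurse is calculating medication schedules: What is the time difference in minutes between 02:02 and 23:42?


Start time: 02:02 = 122 minutes from midnight
End time: 23:42 = 1422 minutes from midnight
Difference: 1422 - 122 = 1300 minutes
That is 21 hours and 40 minutes

1300
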